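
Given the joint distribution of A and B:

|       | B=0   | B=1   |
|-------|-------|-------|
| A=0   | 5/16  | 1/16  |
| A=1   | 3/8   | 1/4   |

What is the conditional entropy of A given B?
Marginal P(B) (column sums):
  P(B=0) = 5/16 + 3/8 = 11/16
  P(B=1) = 1/16 + 1/4 = 5/16

H(A|B) = -Σ P(A,B)·log₂ P(A|B), where P(A|B) = P(A,B) / P(B)
  (A=0,B=0): P(A|B) = (5/16)/(11/16) = 5/11;  -(5/16)·log₂(5/11) = 0.3555
  (A=0,B=1): P(A|B) = (1/16)/(5/16) = 1/5;  -(1/16)·log₂(1/5) = 0.1451
  (A=1,B=0): P(A|B) = (3/8)/(11/16) = 6/11;  -(3/8)·log₂(6/11) = 0.3279
  (A=1,B=1): P(A|B) = (1/4)/(5/16) = 4/5;  -(1/4)·log₂(4/5) = 0.0805
H(A|B) = 0.3555 + 0.1451 + 0.3279 + 0.0805
  = 0.9090 bits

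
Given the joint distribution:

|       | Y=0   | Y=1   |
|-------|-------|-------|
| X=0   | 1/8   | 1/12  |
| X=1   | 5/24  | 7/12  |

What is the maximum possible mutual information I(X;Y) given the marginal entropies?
The upper bound on mutual information is I(X;Y) ≤ min(H(X), H(Y)).

Marginal P(X) (row sums):
  P(X=0) = 1/8 + 1/12 = 5/24
  P(X=1) = 5/24 + 7/12 = 19/24
Marginal P(Y) (column sums):
  P(Y=0) = 1/8 + 5/24 = 1/3
  P(Y=1) = 1/12 + 7/12 = 2/3

H(X) = -[(5/24)·log₂(5/24) + (19/24)·log₂(19/24)]
  = 0.4715 + 0.2668
  = 0.7383 bits
H(Y) = -[(1/3)·log₂(1/3) + (2/3)·log₂(2/3)]
  = 0.5283 + 0.3900
  = 0.9183 bits

Maximum possible I(X;Y) = min(0.7383, 0.9183) = 0.7383 bits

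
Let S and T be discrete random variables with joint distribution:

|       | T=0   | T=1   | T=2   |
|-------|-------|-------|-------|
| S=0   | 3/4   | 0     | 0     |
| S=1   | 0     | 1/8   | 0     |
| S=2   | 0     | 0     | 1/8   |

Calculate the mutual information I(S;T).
Marginal P(S) (row sums):
  P(S=0) = 3/4 + 0 + 0 = 3/4
  P(S=1) = 0 + 1/8 + 0 = 1/8
  P(S=2) = 0 + 0 + 1/8 = 1/8
Marginal P(T) (column sums):
  P(T=0) = 3/4 + 0 + 0 = 3/4
  P(T=1) = 0 + 1/8 + 0 = 1/8
  P(T=2) = 0 + 0 + 1/8 = 1/8

H(S) = -[(3/4)·log₂(3/4) + (1/8)·log₂(1/8) + (1/8)·log₂(1/8)]
  = 0.3113 + 0.3750 + 0.3750
  = 1.0613 bits
H(T) = -[(3/4)·log₂(3/4) + (1/8)·log₂(1/8) + (1/8)·log₂(1/8)]
  = 0.3113 + 0.3750 + 0.3750
  = 1.0613 bits
H(S,T) = -[(3/4)·log₂(3/4) + (1/8)·log₂(1/8) + (1/8)·log₂(1/8)]
  = 0.3113 + 0.3750 + 0.3750
  = 1.0613 bits

I(S;T) = H(S) + H(T) - H(S,T)
  = 1.0613 + 1.0613 - 1.0613
  = 1.0613 bits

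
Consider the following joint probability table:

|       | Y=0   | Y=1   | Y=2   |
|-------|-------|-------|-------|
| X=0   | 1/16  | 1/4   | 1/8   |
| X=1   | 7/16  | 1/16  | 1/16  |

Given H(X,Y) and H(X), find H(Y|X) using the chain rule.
From the chain rule: H(X,Y) = H(X) + H(Y|X)
Therefore: H(Y|X) = H(X,Y) - H(X)

H(X,Y) = -[(1/16)·log₂(1/16) + (1/4)·log₂(1/4) + (1/8)·log₂(1/8) + (7/16)·log₂(7/16) + (1/16)·log₂(1/16) + (1/16)·log₂(1/16)]
  = 0.2500 + 0.5000 + 0.3750 + 0.5218 + 0.2500 + 0.2500
  = 2.1468 bits
Marginal P(X) (row sums):
  P(X=0) = 1/16 + 1/4 + 1/8 = 7/16
  P(X=1) = 7/16 + 1/16 + 1/16 = 9/16
H(X) = -[(7/16)·log₂(7/16) + (9/16)·log₂(9/16)]
  = 0.5218 + 0.4669
  = 0.9887 bits

H(Y|X) = 2.1468 - 0.9887 = 1.1581 bits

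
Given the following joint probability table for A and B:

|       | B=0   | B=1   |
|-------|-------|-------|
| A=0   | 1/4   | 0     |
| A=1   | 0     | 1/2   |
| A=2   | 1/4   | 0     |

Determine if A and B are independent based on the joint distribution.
Marginal P(A) (row sums):
  P(A=0) = 1/4 + 0 = 1/4
  P(A=1) = 0 + 1/2 = 1/2
  P(A=2) = 1/4 + 0 = 1/4
Marginal P(B) (column sums):
  P(B=0) = 1/4 + 0 + 1/4 = 1/2
  P(B=1) = 0 + 1/2 + 0 = 1/2

A and B are independent iff P(A=i,B=j) = P(A=i)·P(B=j) for every cell.
  P(A=0)·P(B=0) = 1/4 × 1/2 = 1/8, but P(A=0,B=0) = 1/4 ✗

No, A and B are not independent. Quantitatively, I(A;B) > 0:

H(A) = -[(1/4)·log₂(1/4) + (1/2)·log₂(1/2) + (1/4)·log₂(1/4)]
  = 0.5000 + 0.5000 + 0.5000
  = 1.5000 bits
H(B) = -[(1/2)·log₂(1/2) + (1/2)·log₂(1/2)]
  = 0.5000 + 0.5000
  = 1.0000 bits
H(A,B) = -[(1/4)·log₂(1/4) + (1/2)·log₂(1/2) + (1/4)·log₂(1/4)]
  = 0.5000 + 0.5000 + 0.5000
  = 1.5000 bits
I(A;B) = H(A) + H(B) - H(A,B) = 1.5000 + 1.0000 - 1.5000 = 1.0000 bits > 0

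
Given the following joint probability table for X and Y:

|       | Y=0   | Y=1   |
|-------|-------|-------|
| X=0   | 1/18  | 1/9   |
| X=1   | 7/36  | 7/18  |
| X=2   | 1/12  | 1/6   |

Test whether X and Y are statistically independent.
Marginal P(X) (row sums):
  P(X=0) = 1/18 + 1/9 = 1/6
  P(X=1) = 7/36 + 7/18 = 7/12
  P(X=2) = 1/12 + 1/6 = 1/4
Marginal P(Y) (column sums):
  P(Y=0) = 1/18 + 7/36 + 1/12 = 1/3
  P(Y=1) = 1/9 + 7/18 + 1/6 = 2/3

X and Y are independent iff P(X=i,Y=j) = P(X=i)·P(Y=j) for every cell.
  P(X=0)·P(Y=0) = 1/6 × 1/3 = 1/18 = P(X=0,Y=0) ✓
  P(X=0)·P(Y=1) = 1/6 × 2/3 = 1/9 = P(X=0,Y=1) ✓
  P(X=1)·P(Y=0) = 7/12 × 1/3 = 7/36 = P(X=1,Y=0) ✓
  P(X=1)·P(Y=1) = 7/12 × 2/3 = 7/18 = P(X=1,Y=1) ✓
  P(X=2)·P(Y=0) = 1/4 × 1/3 = 1/12 = P(X=2,Y=0) ✓
  P(X=2)·P(Y=1) = 1/4 × 2/3 = 1/6 = P(X=2,Y=1) ✓

Yes, X and Y are independent: every cell factors, so I(X;Y) = 0 bits.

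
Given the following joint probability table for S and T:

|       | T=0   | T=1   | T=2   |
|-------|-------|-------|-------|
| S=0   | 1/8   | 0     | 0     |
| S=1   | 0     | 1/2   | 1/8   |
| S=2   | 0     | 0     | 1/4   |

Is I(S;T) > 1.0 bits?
Marginal P(S) (row sums):
  P(S=0) = 1/8 + 0 + 0 = 1/8
  P(S=1) = 0 + 1/2 + 1/8 = 5/8
  P(S=2) = 0 + 0 + 1/4 = 1/4
Marginal P(T) (column sums):
  P(T=0) = 1/8 + 0 + 0 = 1/8
  P(T=1) = 0 + 1/2 + 0 = 1/2
  P(T=2) = 0 + 1/8 + 1/4 = 3/8

H(S) = -[(1/8)·log₂(1/8) + (5/8)·log₂(5/8) + (1/4)·log₂(1/4)]
  = 0.3750 + 0.4238 + 0.5000
  = 1.2988 bits
H(T) = -[(1/8)·log₂(1/8) + (1/2)·log₂(1/2) + (3/8)·log₂(3/8)]
  = 0.3750 + 0.5000 + 0.5306
  = 1.4056 bits
H(S,T) = -[(1/8)·log₂(1/8) + (1/2)·log₂(1/2) + (1/8)·log₂(1/8) + (1/4)·log₂(1/4)]
  = 0.3750 + 0.5000 + 0.3750 + 0.5000
  = 1.7500 bits

I(S;T) = H(S) + H(T) - H(S,T)
  = 1.2988 + 1.4056 - 1.7500
  = 0.9544 bits

No. I(S;T) = 0.9544 bits, which is ≤ 1.0 bits.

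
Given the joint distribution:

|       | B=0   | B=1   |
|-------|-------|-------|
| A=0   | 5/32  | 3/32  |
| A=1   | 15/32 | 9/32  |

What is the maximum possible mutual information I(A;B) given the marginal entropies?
The upper bound on mutual information is I(A;B) ≤ min(H(A), H(B)).

Marginal P(A) (row sums):
  P(A=0) = 5/32 + 3/32 = 1/4
  P(A=1) = 15/32 + 9/32 = 3/4
Marginal P(B) (column sums):
  P(B=0) = 5/32 + 15/32 = 5/8
  P(B=1) = 3/32 + 9/32 = 3/8

H(A) = -[(1/4)·log₂(1/4) + (3/4)·log₂(3/4)]
  = 0.5000 + 0.3113
  = 0.8113 bits
H(B) = -[(5/8)·log₂(5/8) + (3/8)·log₂(3/8)]
  = 0.4238 + 0.5306
  = 0.9544 bits

Maximum possible I(A;B) = min(0.8113, 0.9544) = 0.8113 bits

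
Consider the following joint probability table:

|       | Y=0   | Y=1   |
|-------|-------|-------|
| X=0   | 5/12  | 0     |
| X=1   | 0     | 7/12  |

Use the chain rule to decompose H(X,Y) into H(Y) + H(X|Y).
By the chain rule: H(X,Y) = H(Y) + H(X|Y)

Marginal P(Y) (column sums):
  P(Y=0) = 5/12 + 0 = 5/12
  P(Y=1) = 0 + 7/12 = 7/12
H(Y) = -[(5/12)·log₂(5/12) + (7/12)·log₂(7/12)]
  = 0.5263 + 0.4536
  = 0.9799 bits
H(X|Y) = -Σ P(X,Y)·log₂ P(X|Y), where P(X|Y) = P(X,Y) / P(Y)
  (cells with P(X,Y) = 0 contribute 0)
  (X=0,Y=0): P(X|Y) = (5/12)/(5/12) = 1;  -(5/12)·log₂(1) = 0.0000
  (X=1,Y=1): P(X|Y) = (7/12)/(7/12) = 1;  -(7/12)·log₂(1) = 0.0000
H(X|Y) = 0.0000 + 0.0000
  = 0.0000 bits

H(X,Y) = H(Y) + H(X|Y) = 0.9799 + 0.0000 = 0.9799 bits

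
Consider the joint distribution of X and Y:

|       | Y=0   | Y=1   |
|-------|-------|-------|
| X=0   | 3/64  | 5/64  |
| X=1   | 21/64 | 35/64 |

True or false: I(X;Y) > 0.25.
Marginal P(X) (row sums):
  P(X=0) = 3/64 + 5/64 = 1/8
  P(X=1) = 21/64 + 35/64 = 7/8
Marginal P(Y) (column sums):
  P(Y=0) = 3/64 + 21/64 = 3/8
  P(Y=1) = 5/64 + 35/64 = 5/8

H(X) = -[(1/8)·log₂(1/8) + (7/8)·log₂(7/8)]
  = 0.3750 + 0.1686
  = 0.5436 bits
H(Y) = -[(3/8)·log₂(3/8) + (5/8)·log₂(5/8)]
  = 0.5306 + 0.4238
  = 0.9544 bits
H(X,Y) = -[(3/64)·log₂(3/64) + (5/64)·log₂(5/64) + (21/64)·log₂(21/64) + (35/64)·log₂(35/64)]
  = 0.2070 + 0.2873 + 0.5275 + 0.4762
  = 1.4980 bits

I(X;Y) = H(X) + H(Y) - H(X,Y)
  = 0.5436 + 0.9544 - 1.4980
  = 0.0000 bits

False. I(X;Y) = 0.0000 bits, which is ≤ 0.25 bits.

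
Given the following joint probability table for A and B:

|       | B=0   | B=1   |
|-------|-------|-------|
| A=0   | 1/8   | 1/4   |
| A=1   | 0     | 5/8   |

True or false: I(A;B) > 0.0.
Marginal P(A) (row sums):
  P(A=0) = 1/8 + 1/4 = 3/8
  P(A=1) = 0 + 5/8 = 5/8
Marginal P(B) (column sums):
  P(B=0) = 1/8 + 0 = 1/8
  P(B=1) = 1/4 + 5/8 = 7/8

H(A) = -[(3/8)·log₂(3/8) + (5/8)·log₂(5/8)]
  = 0.5306 + 0.4238
  = 0.9544 bits
H(B) = -[(1/8)·log₂(1/8) + (7/8)·log₂(7/8)]
  = 0.3750 + 0.1686
  = 0.5436 bits
H(A,B) = -[(1/8)·log₂(1/8) + (1/4)·log₂(1/4) + (5/8)·log₂(5/8)]
  = 0.3750 + 0.5000 + 0.4238
  = 1.2988 bits

I(A;B) = H(A) + H(B) - H(A,B)
  = 0.9544 + 0.5436 - 1.2988
  = 0.1992 bits

True. I(A;B) = 0.1992 bits, which is > 0.0 bits.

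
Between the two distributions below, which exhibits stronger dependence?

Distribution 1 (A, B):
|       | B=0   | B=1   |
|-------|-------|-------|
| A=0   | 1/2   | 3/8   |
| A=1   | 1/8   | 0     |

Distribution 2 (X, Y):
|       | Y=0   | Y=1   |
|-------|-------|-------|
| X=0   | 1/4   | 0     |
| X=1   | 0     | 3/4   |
Distribution 1 (A, B):
Marginal P(A) (row sums):
  P(A=0) = 1/2 + 3/8 = 7/8
  P(A=1) = 1/8 + 0 = 1/8
Marginal P(B) (column sums):
  P(B=0) = 1/2 + 1/8 = 5/8
  P(B=1) = 3/8 + 0 = 3/8

H(A) = -[(7/8)·log₂(7/8) + (1/8)·log₂(1/8)]
  = 0.1686 + 0.3750
  = 0.5436 bits
H(B) = -[(5/8)·log₂(5/8) + (3/8)·log₂(3/8)]
  = 0.4238 + 0.5306
  = 0.9544 bits
H(A,B) = -[(1/2)·log₂(1/2) + (3/8)·log₂(3/8) + (1/8)·log₂(1/8)]
  = 0.5000 + 0.5306 + 0.3750
  = 1.4056 bits

I(A;B) = H(A) + H(B) - H(A,B)
  = 0.5436 + 0.9544 - 1.4056
  = 0.0924 bits

Distribution 2 (X, Y):
Marginal P(X) (row sums):
  P(X=0) = 1/4 + 0 = 1/4
  P(X=1) = 0 + 3/4 = 3/4
Marginal P(Y) (column sums):
  P(Y=0) = 1/4 + 0 = 1/4
  P(Y=1) = 0 + 3/4 = 3/4

H(X) = -[(1/4)·log₂(1/4) + (3/4)·log₂(3/4)]
  = 0.5000 + 0.3113
  = 0.8113 bits
H(Y) = -[(1/4)·log₂(1/4) + (3/4)·log₂(3/4)]
  = 0.5000 + 0.3113
  = 0.8113 bits
H(X,Y) = -[(1/4)·log₂(1/4) + (3/4)·log₂(3/4)]
  = 0.5000 + 0.3113
  = 0.8113 bits

I(X;Y) = H(X) + H(Y) - H(X,Y)
  = 0.8113 + 0.8113 - 0.8113
  = 0.8113 bits

I(X;Y) = 0.8113 bits > I(A;B) = 0.0924 bits, so (X, Y) has the higher mutual information (stronger dependence).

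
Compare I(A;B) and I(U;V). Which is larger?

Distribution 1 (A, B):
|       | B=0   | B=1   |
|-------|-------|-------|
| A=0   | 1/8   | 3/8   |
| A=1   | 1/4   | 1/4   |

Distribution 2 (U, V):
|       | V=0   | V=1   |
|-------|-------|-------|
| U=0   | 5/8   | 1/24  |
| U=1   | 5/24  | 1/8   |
Distribution 1 (A, B):
Marginal P(A) (row sums):
  P(A=0) = 1/8 + 3/8 = 1/2
  P(A=1) = 1/4 + 1/4 = 1/2
Marginal P(B) (column sums):
  P(B=0) = 1/8 + 1/4 = 3/8
  P(B=1) = 3/8 + 1/4 = 5/8

H(A) = -[(1/2)·log₂(1/2) + (1/2)·log₂(1/2)]
  = 0.5000 + 0.5000
  = 1.0000 bits
H(B) = -[(3/8)·log₂(3/8) + (5/8)·log₂(5/8)]
  = 0.5306 + 0.4238
  = 0.9544 bits
H(A,B) = -[(1/8)·log₂(1/8) + (3/8)·log₂(3/8) + (1/4)·log₂(1/4) + (1/4)·log₂(1/4)]
  = 0.3750 + 0.5306 + 0.5000 + 0.5000
  = 1.9056 bits

I(A;B) = H(A) + H(B) - H(A,B)
  = 1.0000 + 0.9544 - 1.9056
  = 0.0488 bits

Distribution 2 (U, V):
Marginal P(U) (row sums):
  P(U=0) = 5/8 + 1/24 = 2/3
  P(U=1) = 5/24 + 1/8 = 1/3
Marginal P(V) (column sums):
  P(V=0) = 5/8 + 5/24 = 5/6
  P(V=1) = 1/24 + 1/8 = 1/6

H(U) = -[(2/3)·log₂(2/3) + (1/3)·log₂(1/3)]
  = 0.3900 + 0.5283
  = 0.9183 bits
H(V) = -[(5/6)·log₂(5/6) + (1/6)·log₂(1/6)]
  = 0.2192 + 0.4308
  = 0.6500 bits
H(U,V) = -[(5/8)·log₂(5/8) + (1/24)·log₂(1/24) + (5/24)·log₂(5/24) + (1/8)·log₂(1/8)]
  = 0.4238 + 0.1910 + 0.4715 + 0.3750
  = 1.4613 bits

I(U;V) = H(U) + H(V) - H(U,V)
  = 0.9183 + 0.6500 - 1.4613
  = 0.1070 bits

I(U;V) = 0.1070 bits > I(A;B) = 0.0488 bits, so (U, V) has the higher mutual information (stronger dependence).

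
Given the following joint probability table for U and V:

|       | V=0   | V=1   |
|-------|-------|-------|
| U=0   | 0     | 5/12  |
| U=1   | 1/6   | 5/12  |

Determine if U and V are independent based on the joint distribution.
Marginal P(U) (row sums):
  P(U=0) = 0 + 5/12 = 5/12
  P(U=1) = 1/6 + 5/12 = 7/12
Marginal P(V) (column sums):
  P(V=0) = 0 + 1/6 = 1/6
  P(V=1) = 5/12 + 5/12 = 5/6

U and V are independent iff P(U=i,V=j) = P(U=i)·P(V=j) for every cell.
  P(U=0)·P(V=0) = 5/12 × 1/6 = 5/72, but P(U=0,V=0) = 0 ✗

No, U and V are not independent. Quantitatively, I(U;V) > 0:

H(U) = -[(5/12)·log₂(5/12) + (7/12)·log₂(7/12)]
  = 0.5263 + 0.4536
  = 0.9799 bits
H(V) = -[(1/6)·log₂(1/6) + (5/6)·log₂(5/6)]
  = 0.4308 + 0.2192
  = 0.6500 bits
H(U,V) = -[(5/12)·log₂(5/12) + (1/6)·log₂(1/6) + (5/12)·log₂(5/12)]
  = 0.5263 + 0.4308 + 0.5263
  = 1.4834 bits
I(U;V) = H(U) + H(V) - H(U,V) = 0.9799 + 0.6500 - 1.4834 = 0.1465 bits > 0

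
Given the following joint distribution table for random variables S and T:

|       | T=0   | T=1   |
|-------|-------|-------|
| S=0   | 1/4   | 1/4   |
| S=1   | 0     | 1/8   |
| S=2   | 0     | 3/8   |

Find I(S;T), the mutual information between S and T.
Marginal P(S) (row sums):
  P(S=0) = 1/4 + 1/4 = 1/2
  P(S=1) = 0 + 1/8 = 1/8
  P(S=2) = 0 + 3/8 = 3/8
Marginal P(T) (column sums):
  P(T=0) = 1/4 + 0 + 0 = 1/4
  P(T=1) = 1/4 + 1/8 + 3/8 = 3/4

H(S) = -[(1/2)·log₂(1/2) + (1/8)·log₂(1/8) + (3/8)·log₂(3/8)]
  = 0.5000 + 0.3750 + 0.5306
  = 1.4056 bits
H(T) = -[(1/4)·log₂(1/4) + (3/4)·log₂(3/4)]
  = 0.5000 + 0.3113
  = 0.8113 bits
H(S,T) = -[(1/4)·log₂(1/4) + (1/4)·log₂(1/4) + (1/8)·log₂(1/8) + (3/8)·log₂(3/8)]
  = 0.5000 + 0.5000 + 0.3750 + 0.5306
  = 1.9056 bits

I(S;T) = H(S) + H(T) - H(S,T)
  = 1.4056 + 0.8113 - 1.9056
  = 0.3113 bits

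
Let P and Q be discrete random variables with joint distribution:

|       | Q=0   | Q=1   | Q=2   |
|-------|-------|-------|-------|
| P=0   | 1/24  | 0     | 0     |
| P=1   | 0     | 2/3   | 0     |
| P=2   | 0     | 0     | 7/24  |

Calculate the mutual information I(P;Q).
Marginal P(P) (row sums):
  P(P=0) = 1/24 + 0 + 0 = 1/24
  P(P=1) = 0 + 2/3 + 0 = 2/3
  P(P=2) = 0 + 0 + 7/24 = 7/24
Marginal P(Q) (column sums):
  P(Q=0) = 1/24 + 0 + 0 = 1/24
  P(Q=1) = 0 + 2/3 + 0 = 2/3
  P(Q=2) = 0 + 0 + 7/24 = 7/24

H(P) = -[(1/24)·log₂(1/24) + (2/3)·log₂(2/3) + (7/24)·log₂(7/24)]
  = 0.1910 + 0.3900 + 0.5185
  = 1.0995 bits
H(Q) = -[(1/24)·log₂(1/24) + (2/3)·log₂(2/3) + (7/24)·log₂(7/24)]
  = 0.1910 + 0.3900 + 0.5185
  = 1.0995 bits
H(P,Q) = -[(1/24)·log₂(1/24) + (2/3)·log₂(2/3) + (7/24)·log₂(7/24)]
  = 0.1910 + 0.3900 + 0.5185
  = 1.0995 bits

I(P;Q) = H(P) + H(Q) - H(P,Q)
  = 1.0995 + 1.0995 - 1.0995
  = 1.0995 bits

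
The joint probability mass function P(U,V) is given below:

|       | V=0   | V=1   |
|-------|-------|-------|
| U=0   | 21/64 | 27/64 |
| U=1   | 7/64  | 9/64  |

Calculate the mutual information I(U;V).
Marginal P(U) (row sums):
  P(U=0) = 21/64 + 27/64 = 3/4
  P(U=1) = 7/64 + 9/64 = 1/4
Marginal P(V) (column sums):
  P(V=0) = 21/64 + 7/64 = 7/16
  P(V=1) = 27/64 + 9/64 = 9/16

H(U) = -[(3/4)·log₂(3/4) + (1/4)·log₂(1/4)]
  = 0.3113 + 0.5000
  = 0.8113 bits
H(V) = -[(7/16)·log₂(7/16) + (9/16)·log₂(9/16)]
  = 0.5218 + 0.4669
  = 0.9887 bits
H(U,V) = -[(21/64)·log₂(21/64) + (27/64)·log₂(27/64) + (7/64)·log₂(7/64) + (9/64)·log₂(9/64)]
  = 0.5275 + 0.5253 + 0.3492 + 0.3980
  = 1.8000 bits

I(U;V) = H(U) + H(V) - H(U,V)
  = 0.8113 + 0.9887 - 1.8000
  = 0.0000 bits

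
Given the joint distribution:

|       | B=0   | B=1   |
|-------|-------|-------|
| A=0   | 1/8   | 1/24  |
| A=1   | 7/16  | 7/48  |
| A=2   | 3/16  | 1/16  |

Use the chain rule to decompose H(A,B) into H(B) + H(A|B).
By the chain rule: H(A,B) = H(B) + H(A|B)

Marginal P(B) (column sums):
  P(B=0) = 1/8 + 7/16 + 3/16 = 3/4
  P(B=1) = 1/24 + 7/48 + 1/16 = 1/4
H(B) = -[(3/4)·log₂(3/4) + (1/4)·log₂(1/4)]
  = 0.3113 + 0.5000
  = 0.8113 bits
H(A|B) = -Σ P(A,B)·log₂ P(A|B), where P(A|B) = P(A,B) / P(B)
  (A=0,B=0): P(A|B) = (1/8)/(3/4) = 1/6;  -(1/8)·log₂(1/6) = 0.3231
  (A=0,B=1): P(A|B) = (1/24)/(1/4) = 1/6;  -(1/24)·log₂(1/6) = 0.1077
  (A=1,B=0): P(A|B) = (7/16)/(3/4) = 7/12;  -(7/16)·log₂(7/12) = 0.3402
  (A=1,B=1): P(A|B) = (7/48)/(1/4) = 7/12;  -(7/48)·log₂(7/12) = 0.1134
  (A=2,B=0): P(A|B) = (3/16)/(3/4) = 1/4;  -(3/16)·log₂(1/4) = 0.3750
  (A=2,B=1): P(A|B) = (1/16)/(1/4) = 1/4;  -(1/16)·log₂(1/4) = 0.1250
H(A|B) = 0.3231 + 0.1077 + 0.3402 + 0.1134 + 0.3750 + 0.1250
  = 1.3844 bits

H(A,B) = H(B) + H(A|B) = 0.8113 + 1.3844 = 2.1957 bits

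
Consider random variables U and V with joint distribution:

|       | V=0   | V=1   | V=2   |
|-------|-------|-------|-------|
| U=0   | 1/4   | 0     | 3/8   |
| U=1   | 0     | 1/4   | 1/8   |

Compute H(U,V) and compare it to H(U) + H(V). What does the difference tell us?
Marginal P(U) (row sums):
  P(U=0) = 1/4 + 0 + 3/8 = 5/8
  P(U=1) = 0 + 1/4 + 1/8 = 3/8
Marginal P(V) (column sums):
  P(V=0) = 1/4 + 0 = 1/4
  P(V=1) = 0 + 1/4 = 1/4
  P(V=2) = 3/8 + 1/8 = 1/2

H(U,V) = -[(1/4)·log₂(1/4) + (3/8)·log₂(3/8) + (1/4)·log₂(1/4) + (1/8)·log₂(1/8)]
  = 0.5000 + 0.5306 + 0.5000 + 0.3750
  = 1.9056 bits
H(U) = -[(5/8)·log₂(5/8) + (3/8)·log₂(3/8)]
  = 0.4238 + 0.5306
  = 0.9544 bits
H(V) = -[(1/4)·log₂(1/4) + (1/4)·log₂(1/4) + (1/2)·log₂(1/2)]
  = 0.5000 + 0.5000 + 0.5000
  = 1.5000 bits

H(U) + H(V) = 0.9544 + 1.5000 = 2.4544 bits
Difference: H(U) + H(V) - H(U,V) = 2.4544 - 1.9056 = 0.5488 bits = I(U;V)

The difference is the mutual information; it is positive here, so U and V are dependent (knowing one reduces uncertainty about the other by 0.5488 bits).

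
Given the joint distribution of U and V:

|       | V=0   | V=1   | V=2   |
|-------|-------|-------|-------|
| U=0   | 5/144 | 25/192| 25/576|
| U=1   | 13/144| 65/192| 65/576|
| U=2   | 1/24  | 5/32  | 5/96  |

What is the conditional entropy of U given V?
Marginal P(V) (column sums):
  P(V=0) = 5/144 + 13/144 + 1/24 = 1/6
  P(V=1) = 25/192 + 65/192 + 5/32 = 5/8
  P(V=2) = 25/576 + 65/576 + 5/96 = 5/24

H(U|V) = -Σ P(U,V)·log₂ P(U|V), where P(U|V) = P(U,V) / P(V)
  (U=0,V=0): P(U|V) = (5/144)/(1/6) = 5/24;  -(5/144)·log₂(5/24) = 0.0786
  (U=0,V=1): P(U|V) = (25/192)/(5/8) = 5/24;  -(25/192)·log₂(5/24) = 0.2947
  (U=0,V=2): P(U|V) = (25/576)/(5/24) = 5/24;  -(25/576)·log₂(5/24) = 0.0982
  (U=1,V=0): P(U|V) = (13/144)/(1/6) = 13/24;  -(13/144)·log₂(13/24) = 0.0799
  (U=1,V=1): P(U|V) = (65/192)/(5/8) = 13/24;  -(65/192)·log₂(13/24) = 0.2994
  (U=1,V=2): P(U|V) = (65/576)/(5/24) = 13/24;  -(65/576)·log₂(13/24) = 0.0998
  (U=2,V=0): P(U|V) = (1/24)/(1/6) = 1/4;  -(1/24)·log₂(1/4) = 0.0833
  (U=2,V=1): P(U|V) = (5/32)/(5/8) = 1/4;  -(5/32)·log₂(1/4) = 0.3125
  (U=2,V=2): P(U|V) = (5/96)/(5/24) = 1/4;  -(5/96)·log₂(1/4) = 0.1042
H(U|V) = 0.0786 + 0.2947 + 0.0982 + 0.0799 + 0.2994 + 0.0998 + 0.0833 + 0.3125 + 0.1042
  = 1.4506 bits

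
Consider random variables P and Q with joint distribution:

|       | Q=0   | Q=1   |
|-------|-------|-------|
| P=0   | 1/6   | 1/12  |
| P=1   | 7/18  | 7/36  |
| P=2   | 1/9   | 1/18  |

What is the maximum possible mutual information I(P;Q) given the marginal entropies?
The upper bound on mutual information is I(P;Q) ≤ min(H(P), H(Q)).

Marginal P(P) (row sums):
  P(P=0) = 1/6 + 1/12 = 1/4
  P(P=1) = 7/18 + 7/36 = 7/12
  P(P=2) = 1/9 + 1/18 = 1/6
Marginal P(Q) (column sums):
  P(Q=0) = 1/6 + 7/18 + 1/9 = 2/3
  P(Q=1) = 1/12 + 7/36 + 1/18 = 1/3

H(P) = -[(1/4)·log₂(1/4) + (7/12)·log₂(7/12) + (1/6)·log₂(1/6)]
  = 0.5000 + 0.4536 + 0.4308
  = 1.3844 bits
H(Q) = -[(2/3)·log₂(2/3) + (1/3)·log₂(1/3)]
  = 0.3900 + 0.5283
  = 0.9183 bits

Maximum possible I(P;Q) = min(1.3844, 0.9183) = 0.9183 bits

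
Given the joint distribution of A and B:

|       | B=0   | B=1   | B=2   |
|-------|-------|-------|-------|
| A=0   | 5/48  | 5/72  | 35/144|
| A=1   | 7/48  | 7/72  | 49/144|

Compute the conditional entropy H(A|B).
Marginal P(B) (column sums):
  P(B=0) = 5/48 + 7/48 = 1/4
  P(B=1) = 5/72 + 7/72 = 1/6
  P(B=2) = 35/144 + 49/144 = 7/12

H(A|B) = -Σ P(A,B)·log₂ P(A|B), where P(A|B) = P(A,B) / P(B)
  (A=0,B=0): P(A|B) = (5/48)/(1/4) = 5/12;  -(5/48)·log₂(5/12) = 0.1316
  (A=0,B=1): P(A|B) = (5/72)/(1/6) = 5/12;  -(5/72)·log₂(5/12) = 0.0877
  (A=0,B=2): P(A|B) = (35/144)/(7/12) = 5/12;  -(35/144)·log₂(5/12) = 0.3070
  (A=1,B=0): P(A|B) = (7/48)/(1/4) = 7/12;  -(7/48)·log₂(7/12) = 0.1134
  (A=1,B=1): P(A|B) = (7/72)/(1/6) = 7/12;  -(7/72)·log₂(7/12) = 0.0756
  (A=1,B=2): P(A|B) = (49/144)/(7/12) = 7/12;  -(49/144)·log₂(7/12) = 0.2646
H(A|B) = 0.1316 + 0.0877 + 0.3070 + 0.1134 + 0.0756 + 0.2646
  = 0.9799 bits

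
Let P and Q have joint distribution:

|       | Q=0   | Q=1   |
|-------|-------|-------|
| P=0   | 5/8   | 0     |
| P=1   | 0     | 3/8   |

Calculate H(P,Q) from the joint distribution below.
H(P,Q) = -Σ P(P,Q) log₂ P(P,Q), summed over the non-zero cells:
H(P,Q) = -[(5/8)·log₂(5/8) + (3/8)·log₂(3/8)]
  = 0.4238 + 0.5306
  = 0.9544 bits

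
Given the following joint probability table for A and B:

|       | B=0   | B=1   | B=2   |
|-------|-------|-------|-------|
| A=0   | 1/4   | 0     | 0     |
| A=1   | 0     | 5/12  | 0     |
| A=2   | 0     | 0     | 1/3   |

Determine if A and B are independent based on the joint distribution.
Marginal P(A) (row sums):
  P(A=0) = 1/4 + 0 + 0 = 1/4
  P(A=1) = 0 + 5/12 + 0 = 5/12
  P(A=2) = 0 + 0 + 1/3 = 1/3
Marginal P(B) (column sums):
  P(B=0) = 1/4 + 0 + 0 = 1/4
  P(B=1) = 0 + 5/12 + 0 = 5/12
  P(B=2) = 0 + 0 + 1/3 = 1/3

A and B are independent iff P(A=i,B=j) = P(A=i)·P(B=j) for every cell.
  P(A=0)·P(B=0) = 1/4 × 1/4 = 1/16, but P(A=0,B=0) = 1/4 ✗

No, A and B are not independent. Quantitatively, I(A;B) > 0:

H(A) = -[(1/4)·log₂(1/4) + (5/12)·log₂(5/12) + (1/3)·log₂(1/3)]
  = 0.5000 + 0.5263 + 0.5283
  = 1.5546 bits
H(B) = -[(1/4)·log₂(1/4) + (5/12)·log₂(5/12) + (1/3)·log₂(1/3)]
  = 0.5000 + 0.5263 + 0.5283
  = 1.5546 bits
H(A,B) = -[(1/4)·log₂(1/4) + (5/12)·log₂(5/12) + (1/3)·log₂(1/3)]
  = 0.5000 + 0.5263 + 0.5283
  = 1.5546 bits
I(A;B) = H(A) + H(B) - H(A,B) = 1.5546 + 1.5546 - 1.5546 = 1.5546 bits > 0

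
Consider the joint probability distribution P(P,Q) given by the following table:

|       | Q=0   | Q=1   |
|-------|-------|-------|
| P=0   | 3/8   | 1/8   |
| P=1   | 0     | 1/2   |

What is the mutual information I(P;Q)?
Marginal P(P) (row sums):
  P(P=0) = 3/8 + 1/8 = 1/2
  P(P=1) = 0 + 1/2 = 1/2
Marginal P(Q) (column sums):
  P(Q=0) = 3/8 + 0 = 3/8
  P(Q=1) = 1/8 + 1/2 = 5/8

H(P) = -[(1/2)·log₂(1/2) + (1/2)·log₂(1/2)]
  = 0.5000 + 0.5000
  = 1.0000 bits
H(Q) = -[(3/8)·log₂(3/8) + (5/8)·log₂(5/8)]
  = 0.5306 + 0.4238
  = 0.9544 bits
H(P,Q) = -[(3/8)·log₂(3/8) + (1/8)·log₂(1/8) + (1/2)·log₂(1/2)]
  = 0.5306 + 0.3750 + 0.5000
  = 1.4056 bits

I(P;Q) = H(P) + H(Q) - H(P,Q)
  = 1.0000 + 0.9544 - 1.4056
  = 0.5488 bits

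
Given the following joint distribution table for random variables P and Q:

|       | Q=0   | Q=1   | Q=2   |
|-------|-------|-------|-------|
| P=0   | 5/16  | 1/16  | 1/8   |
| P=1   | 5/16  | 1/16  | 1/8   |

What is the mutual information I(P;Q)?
Marginal P(P) (row sums):
  P(P=0) = 5/16 + 1/16 + 1/8 = 1/2
  P(P=1) = 5/16 + 1/16 + 1/8 = 1/2
Marginal P(Q) (column sums):
  P(Q=0) = 5/16 + 5/16 = 5/8
  P(Q=1) = 1/16 + 1/16 = 1/8
  P(Q=2) = 1/8 + 1/8 = 1/4

H(P) = -[(1/2)·log₂(1/2) + (1/2)·log₂(1/2)]
  = 0.5000 + 0.5000
  = 1.0000 bits
H(Q) = -[(5/8)·log₂(5/8) + (1/8)·log₂(1/8) + (1/4)·log₂(1/4)]
  = 0.4238 + 0.3750 + 0.5000
  = 1.2988 bits
H(P,Q) = -[(5/16)·log₂(5/16) + (1/16)·log₂(1/16) + (1/8)·log₂(1/8) + (5/16)·log₂(5/16) + (1/16)·log₂(1/16) + (1/8)·log₂(1/8)]
  = 0.5244 + 0.2500 + 0.3750 + 0.5244 + 0.2500 + 0.3750
  = 2.2988 bits

I(P;Q) = H(P) + H(Q) - H(P,Q)
  = 1.0000 + 1.2988 - 2.2988
  = 0.0000 bits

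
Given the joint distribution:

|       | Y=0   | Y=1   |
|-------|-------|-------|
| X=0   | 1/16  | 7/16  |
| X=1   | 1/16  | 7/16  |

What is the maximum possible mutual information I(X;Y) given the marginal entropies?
The upper bound on mutual information is I(X;Y) ≤ min(H(X), H(Y)).

Marginal P(X) (row sums):
  P(X=0) = 1/16 + 7/16 = 1/2
  P(X=1) = 1/16 + 7/16 = 1/2
Marginal P(Y) (column sums):
  P(Y=0) = 1/16 + 1/16 = 1/8
  P(Y=1) = 7/16 + 7/16 = 7/8

H(X) = -[(1/2)·log₂(1/2) + (1/2)·log₂(1/2)]
  = 0.5000 + 0.5000
  = 1.0000 bits
H(Y) = -[(1/8)·log₂(1/8) + (7/8)·log₂(7/8)]
  = 0.3750 + 0.1686
  = 0.5436 bits

Maximum possible I(X;Y) = min(1.0000, 0.5436) = 0.5436 bits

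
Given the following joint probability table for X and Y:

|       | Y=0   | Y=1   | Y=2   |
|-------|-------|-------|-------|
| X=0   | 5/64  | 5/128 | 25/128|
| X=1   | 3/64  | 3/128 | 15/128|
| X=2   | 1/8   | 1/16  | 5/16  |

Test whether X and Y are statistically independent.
Marginal P(X) (row sums):
  P(X=0) = 5/64 + 5/128 + 25/128 = 5/16
  P(X=1) = 3/64 + 3/128 + 15/128 = 3/16
  P(X=2) = 1/8 + 1/16 + 5/16 = 1/2
Marginal P(Y) (column sums):
  P(Y=0) = 5/64 + 3/64 + 1/8 = 1/4
  P(Y=1) = 5/128 + 3/128 + 1/16 = 1/8
  P(Y=2) = 25/128 + 15/128 + 5/16 = 5/8

X and Y are independent iff P(X=i,Y=j) = P(X=i)·P(Y=j) for every cell.
  P(X=0)·P(Y=0) = 5/16 × 1/4 = 5/64 = P(X=0,Y=0) ✓
  P(X=0)·P(Y=1) = 5/16 × 1/8 = 5/128 = P(X=0,Y=1) ✓
  P(X=0)·P(Y=2) = 5/16 × 5/8 = 25/128 = P(X=0,Y=2) ✓
  P(X=1)·P(Y=0) = 3/16 × 1/4 = 3/64 = P(X=1,Y=0) ✓
  P(X=1)·P(Y=1) = 3/16 × 1/8 = 3/128 = P(X=1,Y=1) ✓
  P(X=1)·P(Y=2) = 3/16 × 5/8 = 15/128 = P(X=1,Y=2) ✓
  P(X=2)·P(Y=0) = 1/2 × 1/4 = 1/8 = P(X=2,Y=0) ✓
  P(X=2)·P(Y=1) = 1/2 × 1/8 = 1/16 = P(X=2,Y=1) ✓
  P(X=2)·P(Y=2) = 1/2 × 5/8 = 5/16 = P(X=2,Y=2) ✓

Yes, X and Y are independent: every cell factors, so I(X;Y) = 0 bits.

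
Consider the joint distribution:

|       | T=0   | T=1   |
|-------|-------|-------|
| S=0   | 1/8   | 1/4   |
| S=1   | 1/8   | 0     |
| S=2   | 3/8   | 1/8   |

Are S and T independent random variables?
Marginal P(S) (row sums):
  P(S=0) = 1/8 + 1/4 = 3/8
  P(S=1) = 1/8 + 0 = 1/8
  P(S=2) = 3/8 + 1/8 = 1/2
Marginal P(T) (column sums):
  P(T=0) = 1/8 + 1/8 + 3/8 = 5/8
  P(T=1) = 1/4 + 0 + 1/8 = 3/8

S and T are independent iff P(S=i,T=j) = P(S=i)·P(T=j) for every cell.
  P(S=0)·P(T=0) = 3/8 × 5/8 = 15/64, but P(S=0,T=0) = 1/8 ✗

No, S and T are not independent. Quantitatively, I(S;T) > 0:

H(S) = -[(3/8)·log₂(3/8) + (1/8)·log₂(1/8) + (1/2)·log₂(1/2)]
  = 0.5306 + 0.3750 + 0.5000
  = 1.4056 bits
H(T) = -[(5/8)·log₂(5/8) + (3/8)·log₂(3/8)]
  = 0.4238 + 0.5306
  = 0.9544 bits
H(S,T) = -[(1/8)·log₂(1/8) + (1/4)·log₂(1/4) + (1/8)·log₂(1/8) + (3/8)·log₂(3/8) + (1/8)·log₂(1/8)]
  = 0.3750 + 0.5000 + 0.3750 + 0.5306 + 0.3750
  = 2.1556 bits
I(S;T) = H(S) + H(T) - H(S,T) = 1.4056 + 0.9544 - 2.1556 = 0.2044 bits > 0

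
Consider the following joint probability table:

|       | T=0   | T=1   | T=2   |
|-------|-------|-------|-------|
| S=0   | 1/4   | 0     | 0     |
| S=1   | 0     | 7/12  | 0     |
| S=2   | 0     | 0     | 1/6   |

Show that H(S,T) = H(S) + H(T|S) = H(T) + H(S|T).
Marginal P(S) (row sums):
  P(S=0) = 1/4 + 0 + 0 = 1/4
  P(S=1) = 0 + 7/12 + 0 = 7/12
  P(S=2) = 0 + 0 + 1/6 = 1/6
Marginal P(T) (column sums):
  P(T=0) = 1/4 + 0 + 0 = 1/4
  P(T=1) = 0 + 7/12 + 0 = 7/12
  P(T=2) = 0 + 0 + 1/6 = 1/6

Decomposition 1: H(S) + H(T|S)
H(S) = -[(1/4)·log₂(1/4) + (7/12)·log₂(7/12) + (1/6)·log₂(1/6)]
  = 0.5000 + 0.4536 + 0.4308
  = 1.3844 bits
H(T|S) = -Σ P(S,T)·log₂ P(T|S), where P(T|S) = P(S,T) / P(S)
  (cells with P(S,T) = 0 contribute 0)
  (S=0,T=0): P(T|S) = (1/4)/(1/4) = 1;  -(1/4)·log₂(1) = 0.0000
  (S=1,T=1): P(T|S) = (7/12)/(7/12) = 1;  -(7/12)·log₂(1) = 0.0000
  (S=2,T=2): P(T|S) = (1/6)/(1/6) = 1;  -(1/6)·log₂(1) = 0.0000
H(T|S) = 0.0000 + 0.0000 + 0.0000
  = 0.0000 bits
H(S) + H(T|S) = 1.3844 + 0.0000 = 1.3844 bits

Decomposition 2: H(T) + H(S|T)
H(T) = -[(1/4)·log₂(1/4) + (7/12)·log₂(7/12) + (1/6)·log₂(1/6)]
  = 0.5000 + 0.4536 + 0.4308
  = 1.3844 bits
H(S|T) = -Σ P(S,T)·log₂ P(S|T), where P(S|T) = P(S,T) / P(T)
  (cells with P(S,T) = 0 contribute 0)
  (S=0,T=0): P(S|T) = (1/4)/(1/4) = 1;  -(1/4)·log₂(1) = 0.0000
  (S=1,T=1): P(S|T) = (7/12)/(7/12) = 1;  -(7/12)·log₂(1) = 0.0000
  (S=2,T=2): P(S|T) = (1/6)/(1/6) = 1;  -(1/6)·log₂(1) = 0.0000
H(S|T) = 0.0000 + 0.0000 + 0.0000
  = 0.0000 bits
H(T) + H(S|T) = 1.3844 + 0.0000 = 1.3844 bits

Direct computation of the joint entropy:
H(S,T) = -[(1/4)·log₂(1/4) + (7/12)·log₂(7/12) + (1/6)·log₂(1/6)]
  = 0.5000 + 0.4536 + 0.4308
  = 1.3844 bits

All three agree: H(S,T) = 1.3844 bits ✓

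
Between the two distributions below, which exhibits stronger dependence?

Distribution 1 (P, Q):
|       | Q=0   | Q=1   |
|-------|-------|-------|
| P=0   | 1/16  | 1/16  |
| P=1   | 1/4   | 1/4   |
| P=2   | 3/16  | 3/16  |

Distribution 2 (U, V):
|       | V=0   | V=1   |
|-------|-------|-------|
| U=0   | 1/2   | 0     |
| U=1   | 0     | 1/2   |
Distribution 1 (P, Q):
Marginal P(P) (row sums):
  P(P=0) = 1/16 + 1/16 = 1/8
  P(P=1) = 1/4 + 1/4 = 1/2
  P(P=2) = 3/16 + 3/16 = 3/8
Marginal P(Q) (column sums):
  P(Q=0) = 1/16 + 1/4 + 3/16 = 1/2
  P(Q=1) = 1/16 + 1/4 + 3/16 = 1/2

H(P) = -[(1/8)·log₂(1/8) + (1/2)·log₂(1/2) + (3/8)·log₂(3/8)]
  = 0.3750 + 0.5000 + 0.5306
  = 1.4056 bits
H(Q) = -[(1/2)·log₂(1/2) + (1/2)·log₂(1/2)]
  = 0.5000 + 0.5000
  = 1.0000 bits
H(P,Q) = -[(1/16)·log₂(1/16) + (1/16)·log₂(1/16) + (1/4)·log₂(1/4) + (1/4)·log₂(1/4) + (3/16)·log₂(3/16) + (3/16)·log₂(3/16)]
  = 0.2500 + 0.2500 + 0.5000 + 0.5000 + 0.4528 + 0.4528
  = 2.4056 bits

I(P;Q) = H(P) + H(Q) - H(P,Q)
  = 1.4056 + 1.0000 - 2.4056
  = 0.0000 bits

Distribution 2 (U, V):
Marginal P(U) (row sums):
  P(U=0) = 1/2 + 0 = 1/2
  P(U=1) = 0 + 1/2 = 1/2
Marginal P(V) (column sums):
  P(V=0) = 1/2 + 0 = 1/2
  P(V=1) = 0 + 1/2 = 1/2

H(U) = -[(1/2)·log₂(1/2) + (1/2)·log₂(1/2)]
  = 0.5000 + 0.5000
  = 1.0000 bits
H(V) = -[(1/2)·log₂(1/2) + (1/2)·log₂(1/2)]
  = 0.5000 + 0.5000
  = 1.0000 bits
H(U,V) = -[(1/2)·log₂(1/2) + (1/2)·log₂(1/2)]
  = 0.5000 + 0.5000
  = 1.0000 bits

I(U;V) = H(U) + H(V) - H(U,V)
  = 1.0000 + 1.0000 - 1.0000
  = 1.0000 bits

I(U;V) = 1.0000 bits > I(P;Q) = 0.0000 bits, so (U, V) has the higher mutual information (stronger dependence).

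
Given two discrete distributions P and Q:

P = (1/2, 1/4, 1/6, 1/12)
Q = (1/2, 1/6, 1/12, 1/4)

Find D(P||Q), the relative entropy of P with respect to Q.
D(P||Q) = Σ P(i) log₂(P(i)/Q(i))
  i=0: (1/2) × log₂((1/2)/(1/2)) = (1/2) × log₂(1) = 0.0000
  i=1: (1/4) × log₂((1/4)/(1/6)) = (1/4) × log₂(3/2) = 0.1462
  i=2: (1/6) × log₂((1/6)/(1/12)) = (1/6) × log₂(2) = 0.1667
  i=3: (1/12) × log₂((1/12)/(1/4)) = (1/12) × log₂(1/3) = -0.1321
D(P||Q) = 0.0000 + 0.1462 + 0.1667 - 0.1321
  = 0.1808 bits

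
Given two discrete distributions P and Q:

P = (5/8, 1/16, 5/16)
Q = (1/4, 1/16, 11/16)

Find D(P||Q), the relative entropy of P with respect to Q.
D(P||Q) = Σ P(i) log₂(P(i)/Q(i))
  i=0: (5/8) × log₂((5/8)/(1/4)) = (5/8) × log₂(5/2) = 0.8262
  i=1: (1/16) × log₂((1/16)/(1/16)) = (1/16) × log₂(1) = 0.0000
  i=2: (5/16) × log₂((5/16)/(11/16)) = (5/16) × log₂(5/11) = -0.3555
D(P||Q) = 0.8262 + 0.0000 - 0.3555
  = 0.4707 bits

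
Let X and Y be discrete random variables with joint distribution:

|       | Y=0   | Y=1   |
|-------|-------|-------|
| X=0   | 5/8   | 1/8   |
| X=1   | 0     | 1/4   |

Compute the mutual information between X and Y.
Marginal P(X) (row sums):
  P(X=0) = 5/8 + 1/8 = 3/4
  P(X=1) = 0 + 1/4 = 1/4
Marginal P(Y) (column sums):
  P(Y=0) = 5/8 + 0 = 5/8
  P(Y=1) = 1/8 + 1/4 = 3/8

H(X) = -[(3/4)·log₂(3/4) + (1/4)·log₂(1/4)]
  = 0.3113 + 0.5000
  = 0.8113 bits
H(Y) = -[(5/8)·log₂(5/8) + (3/8)·log₂(3/8)]
  = 0.4238 + 0.5306
  = 0.9544 bits
H(X,Y) = -[(5/8)·log₂(5/8) + (1/8)·log₂(1/8) + (1/4)·log₂(1/4)]
  = 0.4238 + 0.3750 + 0.5000
  = 1.2988 bits

I(X;Y) = H(X) + H(Y) - H(X,Y)
  = 0.8113 + 0.9544 - 1.2988
  = 0.4669 bits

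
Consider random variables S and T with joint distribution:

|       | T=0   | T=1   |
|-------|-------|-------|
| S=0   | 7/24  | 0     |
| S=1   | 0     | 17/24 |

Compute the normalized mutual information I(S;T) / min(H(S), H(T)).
Marginal P(S) (row sums):
  P(S=0) = 7/24 + 0 = 7/24
  P(S=1) = 0 + 17/24 = 17/24
Marginal P(T) (column sums):
  P(T=0) = 7/24 + 0 = 7/24
  P(T=1) = 0 + 17/24 = 17/24

H(S) = -[(7/24)·log₂(7/24) + (17/24)·log₂(17/24)]
  = 0.5185 + 0.3524
  = 0.8709 bits
H(T) = -[(7/24)·log₂(7/24) + (17/24)·log₂(17/24)]
  = 0.5185 + 0.3524
  = 0.8709 bits
H(S,T) = -[(7/24)·log₂(7/24) + (17/24)·log₂(17/24)]
  = 0.5185 + 0.3524
  = 0.8709 bits

I(S;T) = H(S) + H(T) - H(S,T)
  = 0.8709 + 0.8709 - 0.8709
  = 0.8709 bits

min(H(S), H(T)) = min(0.8709, 0.8709) = 0.8709 bits
Normalized MI = 0.8709 / 0.8709 = 1.0000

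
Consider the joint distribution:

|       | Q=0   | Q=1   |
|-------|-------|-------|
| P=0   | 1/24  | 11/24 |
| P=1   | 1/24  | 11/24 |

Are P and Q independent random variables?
Marginal P(P) (row sums):
  P(P=0) = 1/24 + 11/24 = 1/2
  P(P=1) = 1/24 + 11/24 = 1/2
Marginal P(Q) (column sums):
  P(Q=0) = 1/24 + 1/24 = 1/12
  P(Q=1) = 11/24 + 11/24 = 11/12

P and Q are independent iff P(P=i,Q=j) = P(P=i)·P(Q=j) for every cell.
  P(P=0)·P(Q=0) = 1/2 × 1/12 = 1/24 = P(P=0,Q=0) ✓
  P(P=0)·P(Q=1) = 1/2 × 11/12 = 11/24 = P(P=0,Q=1) ✓
  P(P=1)·P(Q=0) = 1/2 × 1/12 = 1/24 = P(P=1,Q=0) ✓
  P(P=1)·P(Q=1) = 1/2 × 11/12 = 11/24 = P(P=1,Q=1) ✓

Yes, P and Q are independent: every cell factors, so I(P;Q) = 0 bits.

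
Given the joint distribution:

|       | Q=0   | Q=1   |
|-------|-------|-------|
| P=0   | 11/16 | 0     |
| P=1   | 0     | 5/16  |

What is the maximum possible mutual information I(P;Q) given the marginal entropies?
The upper bound on mutual information is I(P;Q) ≤ min(H(P), H(Q)).

Marginal P(P) (row sums):
  P(P=0) = 11/16 + 0 = 11/16
  P(P=1) = 0 + 5/16 = 5/16
Marginal P(Q) (column sums):
  P(Q=0) = 11/16 + 0 = 11/16
  P(Q=1) = 0 + 5/16 = 5/16

H(P) = -[(11/16)·log₂(11/16) + (5/16)·log₂(5/16)]
  = 0.3716 + 0.5244
  = 0.8960 bits
H(Q) = -[(11/16)·log₂(11/16) + (5/16)·log₂(5/16)]
  = 0.3716 + 0.5244
  = 0.8960 bits

Maximum possible I(P;Q) = min(0.8960, 0.8960) = 0.8960 bits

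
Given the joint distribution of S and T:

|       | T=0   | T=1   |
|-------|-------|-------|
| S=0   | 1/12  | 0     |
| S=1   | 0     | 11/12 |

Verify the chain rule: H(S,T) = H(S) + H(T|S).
Left side:
H(S,T) = -[(1/12)·log₂(1/12) + (11/12)·log₂(11/12)]
  = 0.2987 + 0.1151
  = 0.4138 bits

Right side:
Marginal P(S) (row sums):
  P(S=0) = 1/12 + 0 = 1/12
  P(S=1) = 0 + 11/12 = 11/12
H(S) = -[(1/12)·log₂(1/12) + (11/12)·log₂(11/12)]
  = 0.2987 + 0.1151
  = 0.4138 bits
H(T|S) = -Σ P(S,T)·log₂ P(T|S), where P(T|S) = P(S,T) / P(S)
  (cells with P(S,T) = 0 contribute 0)
  (S=0,T=0): P(T|S) = (1/12)/(1/12) = 1;  -(1/12)·log₂(1) = 0.0000
  (S=1,T=1): P(T|S) = (11/12)/(11/12) = 1;  -(11/12)·log₂(1) = 0.0000
H(T|S) = 0.0000 + 0.0000
  = 0.0000 bits
H(S) + H(T|S) = 0.4138 + 0.0000 = 0.4138 bits

Both sides equal 0.4138 bits, so the chain rule holds ✓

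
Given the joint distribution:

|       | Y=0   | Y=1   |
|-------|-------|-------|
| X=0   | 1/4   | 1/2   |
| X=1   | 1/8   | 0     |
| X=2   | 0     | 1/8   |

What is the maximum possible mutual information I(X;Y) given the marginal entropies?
The upper bound on mutual information is I(X;Y) ≤ min(H(X), H(Y)).

Marginal P(X) (row sums):
  P(X=0) = 1/4 + 1/2 = 3/4
  P(X=1) = 1/8 + 0 = 1/8
  P(X=2) = 0 + 1/8 = 1/8
Marginal P(Y) (column sums):
  P(Y=0) = 1/4 + 1/8 + 0 = 3/8
  P(Y=1) = 1/2 + 0 + 1/8 = 5/8

H(X) = -[(3/4)·log₂(3/4) + (1/8)·log₂(1/8) + (1/8)·log₂(1/8)]
  = 0.3113 + 0.3750 + 0.3750
  = 1.0613 bits
H(Y) = -[(3/8)·log₂(3/8) + (5/8)·log₂(5/8)]
  = 0.5306 + 0.4238
  = 0.9544 bits

Maximum possible I(X;Y) = min(1.0613, 0.9544) = 0.9544 bits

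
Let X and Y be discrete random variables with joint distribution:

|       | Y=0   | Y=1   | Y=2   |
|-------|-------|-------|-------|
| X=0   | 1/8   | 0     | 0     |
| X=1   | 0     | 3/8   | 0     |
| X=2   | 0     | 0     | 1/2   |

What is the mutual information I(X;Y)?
Marginal P(X) (row sums):
  P(X=0) = 1/8 + 0 + 0 = 1/8
  P(X=1) = 0 + 3/8 + 0 = 3/8
  P(X=2) = 0 + 0 + 1/2 = 1/2
Marginal P(Y) (column sums):
  P(Y=0) = 1/8 + 0 + 0 = 1/8
  P(Y=1) = 0 + 3/8 + 0 = 3/8
  P(Y=2) = 0 + 0 + 1/2 = 1/2

H(X) = -[(1/8)·log₂(1/8) + (3/8)·log₂(3/8) + (1/2)·log₂(1/2)]
  = 0.3750 + 0.5306 + 0.5000
  = 1.4056 bits
H(Y) = -[(1/8)·log₂(1/8) + (3/8)·log₂(3/8) + (1/2)·log₂(1/2)]
  = 0.3750 + 0.5306 + 0.5000
  = 1.4056 bits
H(X,Y) = -[(1/8)·log₂(1/8) + (3/8)·log₂(3/8) + (1/2)·log₂(1/2)]
  = 0.3750 + 0.5306 + 0.5000
  = 1.4056 bits

I(X;Y) = H(X) + H(Y) - H(X,Y)
  = 1.4056 + 1.4056 - 1.4056
  = 1.4056 bits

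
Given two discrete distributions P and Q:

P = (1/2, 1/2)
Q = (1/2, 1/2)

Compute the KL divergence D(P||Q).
D(P||Q) = Σ P(i) log₂(P(i)/Q(i))
  i=0: (1/2) × log₂((1/2)/(1/2)) = (1/2) × log₂(1) = 0.0000
  i=1: (1/2) × log₂((1/2)/(1/2)) = (1/2) × log₂(1) = 0.0000
D(P||Q) = 0.0000 + 0.0000
  = 0.0000 bits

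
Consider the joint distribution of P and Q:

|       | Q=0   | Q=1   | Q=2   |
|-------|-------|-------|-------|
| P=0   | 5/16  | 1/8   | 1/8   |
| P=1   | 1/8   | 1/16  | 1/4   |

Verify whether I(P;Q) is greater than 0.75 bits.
Marginal P(P) (row sums):
  P(P=0) = 5/16 + 1/8 + 1/8 = 9/16
  P(P=1) = 1/8 + 1/16 + 1/4 = 7/16
Marginal P(Q) (column sums):
  P(Q=0) = 5/16 + 1/8 = 7/16
  P(Q=1) = 1/8 + 1/16 = 3/16
  P(Q=2) = 1/8 + 1/4 = 3/8

H(P) = -[(9/16)·log₂(9/16) + (7/16)·log₂(7/16)]
  = 0.4669 + 0.5218
  = 0.9887 bits
H(Q) = -[(7/16)·log₂(7/16) + (3/16)·log₂(3/16) + (3/8)·log₂(3/8)]
  = 0.5218 + 0.4528 + 0.5306
  = 1.5052 bits
H(P,Q) = -[(5/16)·log₂(5/16) + (1/8)·log₂(1/8) + (1/8)·log₂(1/8) + (1/8)·log₂(1/8) + (1/16)·log₂(1/16) + (1/4)·log₂(1/4)]
  = 0.5244 + 0.3750 + 0.3750 + 0.3750 + 0.2500 + 0.5000
  = 2.3994 bits

I(P;Q) = H(P) + H(Q) - H(P,Q)
  = 0.9887 + 1.5052 - 2.3994
  = 0.0945 bits

No. I(P;Q) = 0.0945 bits, which is ≤ 0.75 bits.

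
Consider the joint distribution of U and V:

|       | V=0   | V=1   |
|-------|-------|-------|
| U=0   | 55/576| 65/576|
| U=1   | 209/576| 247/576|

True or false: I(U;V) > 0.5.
Marginal P(U) (row sums):
  P(U=0) = 55/576 + 65/576 = 5/24
  P(U=1) = 209/576 + 247/576 = 19/24
Marginal P(V) (column sums):
  P(V=0) = 55/576 + 209/576 = 11/24
  P(V=1) = 65/576 + 247/576 = 13/24

H(U) = -[(5/24)·log₂(5/24) + (19/24)·log₂(19/24)]
  = 0.4715 + 0.2668
  = 0.7383 bits
H(V) = -[(11/24)·log₂(11/24) + (13/24)·log₂(13/24)]
  = 0.5159 + 0.4791
  = 0.9950 bits
H(U,V) = -[(55/576)·log₂(55/576) + (65/576)·log₂(65/576) + (209/576)·log₂(209/576) + (247/576)·log₂(247/576)]
  = 0.3236 + 0.3552 + 0.5307 + 0.5238
  = 1.7333 bits

I(U;V) = H(U) + H(V) - H(U,V)
  = 0.7383 + 0.9950 - 1.7333
  = 0.0000 bits

False. I(U;V) = 0.0000 bits, which is ≤ 0.5 bits.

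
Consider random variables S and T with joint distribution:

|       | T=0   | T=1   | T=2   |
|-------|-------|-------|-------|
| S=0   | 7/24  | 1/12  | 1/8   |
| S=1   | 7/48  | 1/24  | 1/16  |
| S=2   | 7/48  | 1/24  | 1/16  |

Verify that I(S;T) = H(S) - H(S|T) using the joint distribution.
Left side, from I(S;T) = H(S) + H(T) - H(S,T):
Marginal P(S) (row sums):
  P(S=0) = 7/24 + 1/12 + 1/8 = 1/2
  P(S=1) = 7/48 + 1/24 + 1/16 = 1/4
  P(S=2) = 7/48 + 1/24 + 1/16 = 1/4
Marginal P(T) (column sums):
  P(T=0) = 7/24 + 7/48 + 7/48 = 7/12
  P(T=1) = 1/12 + 1/24 + 1/24 = 1/6
  P(T=2) = 1/8 + 1/16 + 1/16 = 1/4

H(S) = -[(1/2)·log₂(1/2) + (1/4)·log₂(1/4) + (1/4)·log₂(1/4)]
  = 0.5000 + 0.5000 + 0.5000
  = 1.5000 bits
H(T) = -[(7/12)·log₂(7/12) + (1/6)·log₂(1/6) + (1/4)·log₂(1/4)]
  = 0.4536 + 0.4308 + 0.5000
  = 1.3844 bits
H(S,T) = -[(7/24)·log₂(7/24) + (1/12)·log₂(1/12) + (1/8)·log₂(1/8) + (7/48)·log₂(7/48) + (1/24)·log₂(1/24) + (1/16)·log₂(1/16) + (7/48)·log₂(7/48) + (1/24)·log₂(1/24) + (1/16)·log₂(1/16)]
  = 0.5185 + 0.2987 + 0.3750 + 0.4051 + 0.1910 + 0.2500 + 0.4051 + 0.1910 + 0.2500
  = 2.8844 bits

I(S;T) = H(S) + H(T) - H(S,T)
  = 1.5000 + 1.3844 - 2.8844
  = 0.0000 bits

Right side, with H(S|T) computed directly from the conditional probabilities:
H(S|T) = -Σ P(S,T)·log₂ P(S|T), where P(S|T) = P(S,T) / P(T)
  (S=0,T=0): P(S|T) = (7/24)/(7/12) = 1/2;  -(7/24)·log₂(1/2) = 0.2917
  (S=0,T=1): P(S|T) = (1/12)/(1/6) = 1/2;  -(1/12)·log₂(1/2) = 0.0833
  (S=0,T=2): P(S|T) = (1/8)/(1/4) = 1/2;  -(1/8)·log₂(1/2) = 0.1250
  (S=1,T=0): P(S|T) = (7/48)/(7/12) = 1/4;  -(7/48)·log₂(1/4) = 0.2917
  (S=1,T=1): P(S|T) = (1/24)/(1/6) = 1/4;  -(1/24)·log₂(1/4) = 0.0833
  (S=1,T=2): P(S|T) = (1/16)/(1/4) = 1/4;  -(1/16)·log₂(1/4) = 0.1250
  (S=2,T=0): P(S|T) = (7/48)/(7/12) = 1/4;  -(7/48)·log₂(1/4) = 0.2917
  (S=2,T=1): P(S|T) = (1/24)/(1/6) = 1/4;  -(1/24)·log₂(1/4) = 0.0833
  (S=2,T=2): P(S|T) = (1/16)/(1/4) = 1/4;  -(1/16)·log₂(1/4) = 0.1250
H(S|T) = 0.2917 + 0.0833 + 0.1250 + 0.2917 + 0.0833 + 0.1250 + 0.2917 + 0.0833 + 0.1250
  = 1.5000 bits
H(S) - H(S|T) = 1.5000 - 1.5000 = 0.0000 bits

Both sides equal 0.0000 bits, so I(S;T) = H(S) - H(S|T) ✓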